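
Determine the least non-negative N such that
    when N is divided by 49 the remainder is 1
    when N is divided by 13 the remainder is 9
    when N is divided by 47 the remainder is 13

295

Combine the congruences pairwise.
From N ≡ 1 (mod 49) write N = 1 + 49t. Substituting into N ≡ 9 (mod 13) gives 49t ≡ 8 (mod 13), and since 10⁻¹ ≡ 4 (mod 13), t ≡ 6. Hence N ≡ 1 + 49·6 = 295 (mod 637).
From N ≡ 295 (mod 637) write N = 295 + 637t. Substituting into N ≡ 13 (mod 47) gives 637t ≡ 0 (mod 47), and since 26⁻¹ ≡ 38 (mod 47), t ≡ 0. Hence N ≡ 295 + 637·0 = 295 (mod 29939).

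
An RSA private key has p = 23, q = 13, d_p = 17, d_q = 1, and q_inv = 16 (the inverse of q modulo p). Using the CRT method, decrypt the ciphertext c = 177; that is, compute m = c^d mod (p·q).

73

m₁ = c^(d_p) mod p: c ≡ 16 (mod 23), and 16^17 mod 23 = 4.
m₂ = c^(d_q) mod q: c ≡ 8 (mod 13), and 8^1 mod 13 = 8.
h = q_inv·(m₁ − m₂) mod p = 16·(4 − 8) mod 23 = 5.
m = m₂ + h·q = 8 + 5·13 = 73.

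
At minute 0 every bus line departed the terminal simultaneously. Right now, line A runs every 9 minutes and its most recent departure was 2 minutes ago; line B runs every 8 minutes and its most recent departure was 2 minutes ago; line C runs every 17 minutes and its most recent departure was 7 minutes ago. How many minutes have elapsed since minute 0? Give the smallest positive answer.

The moduli are pairwise coprime; N = 9·8·17 = 1224.
N/9 = 136; 136 ≡ 1 (mod 9), inverse 1.
N/8 = 153; 153 ≡ 1 (mod 8), inverse 1.
N/17 = 72; 72 ≡ 4 (mod 17); 4·13 ≡ 1, so inverse 13.
t ≡ 2·136·1 + 2·153·1 + 7·72·13 = 7130.
7130 mod 1224 = 1010.

1010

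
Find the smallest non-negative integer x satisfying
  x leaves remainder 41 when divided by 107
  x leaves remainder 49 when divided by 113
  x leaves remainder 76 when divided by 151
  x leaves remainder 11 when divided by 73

From x ≡ 41 (mod 107) write x = 41 + 107t. Substituting into x ≡ 49 (mod 113) gives 107t ≡ 8 (mod 113), and since 107⁻¹ ≡ 94 (mod 113), t ≡ 74. Hence x ≡ 41 + 107·74 = 7959 (mod 12091).
From x ≡ 7959 (mod 12091) write x = 7959 + 12091t. Substituting into x ≡ 76 (mod 151) gives 12091t ≡ 120 (mod 151), and since 11⁻¹ ≡ 55 (mod 151), t ≡ 107. Hence x ≡ 7959 + 12091·107 = 1301696 (mod 1825741).
From x ≡ 1301696 (mod 1825741) write x = 1301696 + 1825741t. Substituting into x ≡ 11 (mod 73) gives 1825741t ≡ 51 (mod 73), and since 11⁻¹ ≡ 20 (mod 73), t ≡ 71. Hence x ≡ 1301696 + 1825741·71 = 130929307 (mod 133279093).

130929307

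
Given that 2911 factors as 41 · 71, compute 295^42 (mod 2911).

Mod 41: 295 ≡ 8; by Fermat, exponent reduces to 42 mod 40 = 2; 8^2 ≡ 23 (mod 41).
Mod 71: 295 ≡ 11; 11^42 ≡ 57 (mod 71).
Combine by CRT: x ≡ 23 (mod 41), x ≡ 57 (mod 71) ⇒ x ≡ 1335 (mod 2911).

1335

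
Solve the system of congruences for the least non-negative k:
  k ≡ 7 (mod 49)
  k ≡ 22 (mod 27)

1183

Combine the congruences pairwise.
From k ≡ 7 (mod 49) write k = 7 + 49t. Substituting into k ≡ 22 (mod 27) gives 49t ≡ 15 (mod 27), and since 22⁻¹ ≡ 16 (mod 27), t ≡ 24. Hence k ≡ 7 + 49·24 = 1183 (mod 1323).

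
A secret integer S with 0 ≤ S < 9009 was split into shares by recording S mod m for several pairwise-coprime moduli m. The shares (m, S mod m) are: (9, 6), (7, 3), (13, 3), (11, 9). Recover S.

5190

From S ≡ 6 (mod 9) write S = 6 + 9t. Substituting into S ≡ 3 (mod 7) gives 9t ≡ 4 (mod 7), and since 2⁻¹ ≡ 4 (mod 7), t ≡ 2. Hence S ≡ 6 + 9·2 = 24 (mod 63).
From S ≡ 24 (mod 63) write S = 24 + 63t. Substituting into S ≡ 3 (mod 13) gives 63t ≡ 5 (mod 13), and since 11⁻¹ ≡ 6 (mod 13), t ≡ 4. Hence S ≡ 24 + 63·4 = 276 (mod 819).
From S ≡ 276 (mod 819) write S = 276 + 819t. Substituting into S ≡ 9 (mod 11) gives 819t ≡ 8 (mod 11), and since 5⁻¹ ≡ 9 (mod 11), t ≡ 6. Hence S ≡ 276 + 819·6 = 5190 (mod 9009).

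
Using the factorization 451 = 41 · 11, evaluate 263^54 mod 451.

Mod 41: 263 ≡ 17; by Fermat, exponent reduces to 54 mod 40 = 14; 17^14 ≡ 5 (mod 41).
Mod 11: 263 ≡ 10; by Fermat, exponent reduces to 54 mod 10 = 4; 10^4 ≡ 1 (mod 11).
Combine by CRT: x ≡ 5 (mod 41), x ≡ 1 (mod 11) ⇒ x ≡ 210 (mod 451).

210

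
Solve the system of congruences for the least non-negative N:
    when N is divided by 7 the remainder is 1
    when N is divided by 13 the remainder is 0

Combine the congruences pairwise.
From N ≡ 1 (mod 7) write N = 1 + 7t. Substituting into N ≡ 0 (mod 13) gives 7t ≡ 12 (mod 13), and since 7⁻¹ ≡ 2 (mod 13), t ≡ 11. Hence N ≡ 1 + 7·11 = 78 (mod 91).

78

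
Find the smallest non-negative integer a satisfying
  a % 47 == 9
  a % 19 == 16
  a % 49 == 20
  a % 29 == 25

1262946

The moduli are pairwise coprime; N = 47·19·49·29 = 1268953.
N/47 = 26999; 26999 ≡ 21 (mod 47); 21·9 ≡ 1, so inverse 9.
N/19 = 66787; 66787 ≡ 2 (mod 19); 2·10 ≡ 1, so inverse 10.
N/49 = 25897; 25897 ≡ 25 (mod 49); 25·2 ≡ 1, so inverse 2.
N/29 = 43757; 43757 ≡ 25 (mod 29); 25·7 ≡ 1, so inverse 7.
a ≡ 9·26999·9 + 16·66787·10 + 20·25897·2 + 25·43757·7 = 21566194.
21566194 mod 1268953 = 1262946.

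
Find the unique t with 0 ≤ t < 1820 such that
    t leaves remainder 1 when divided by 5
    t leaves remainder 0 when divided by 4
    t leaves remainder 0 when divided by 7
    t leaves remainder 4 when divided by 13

56

From t ≡ 1 (mod 5) write t = 1 + 5s. Substituting into t ≡ 0 (mod 4) gives 5s ≡ 3 (mod 4), and since 1⁻¹ ≡ 1 (mod 4), s ≡ 3. Hence t ≡ 1 + 5·3 = 16 (mod 20).
From t ≡ 16 (mod 20) write t = 16 + 20s. Substituting into t ≡ 0 (mod 7) gives 20s ≡ 5 (mod 7), and since 6⁻¹ ≡ 6 (mod 7), s ≡ 2. Hence t ≡ 16 + 20·2 = 56 (mod 140).
From t ≡ 56 (mod 140) write t = 56 + 140s. Substituting into t ≡ 4 (mod 13) gives 140s ≡ 0 (mod 13), and since 10⁻¹ ≡ 4 (mod 13), s ≡ 0. Hence t ≡ 56 + 140·0 = 56 (mod 1820).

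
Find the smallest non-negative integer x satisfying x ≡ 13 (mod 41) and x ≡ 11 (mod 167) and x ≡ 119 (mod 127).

634611

The moduli are pairwise coprime; N = 41·167·127 = 869569.
N/41 = 21209; 21209 ≡ 12 (mod 41); 12·24 ≡ 1, so inverse 24.
N/167 = 5207; 5207 ≡ 30 (mod 167); 30·39 ≡ 1, so inverse 39.
N/127 = 6847; 6847 ≡ 116 (mod 127); 116·23 ≡ 1, so inverse 23.
x ≡ 13·21209·24 + 11·5207·39 + 119·6847·23 = 27591250.
27591250 mod 869569 = 634611.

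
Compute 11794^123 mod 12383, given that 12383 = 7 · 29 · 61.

Mod 7: 11794 ≡ 6; by Fermat, exponent reduces to 123 mod 6 = 3; 6^3 ≡ 6 (mod 7).
Mod 29: 11794 ≡ 20; by Fermat, exponent reduces to 123 mod 28 = 11; 20^11 ≡ 7 (mod 29).
Mod 61: 11794 ≡ 21; by Fermat, exponent reduces to 123 mod 60 = 3; 21^3 ≡ 50 (mod 61).
Combine by CRT: x ≡ 6 (mod 7), x ≡ 7 (mod 29), x ≡ 50 (mod 61) ⇒ x ≡ 5662 (mod 12383).

5662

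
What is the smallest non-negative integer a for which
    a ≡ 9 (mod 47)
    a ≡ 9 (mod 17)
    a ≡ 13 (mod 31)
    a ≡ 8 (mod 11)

169397

The moduli are pairwise coprime; N = 47·17·31·11 = 272459.
N/47 = 5797; 5797 ≡ 16 (mod 47); 16·3 ≡ 1, so inverse 3.
N/17 = 16027; 16027 ≡ 13 (mod 17); 13·4 ≡ 1, so inverse 4.
N/31 = 8789; 8789 ≡ 16 (mod 31); 16·2 ≡ 1, so inverse 2.
N/11 = 24769; 24769 ≡ 8 (mod 11); 8·7 ≡ 1, so inverse 7.
a ≡ 9·5797·3 + 9·16027·4 + 13·8789·2 + 8·24769·7 = 2349069.
2349069 mod 272459 = 169397.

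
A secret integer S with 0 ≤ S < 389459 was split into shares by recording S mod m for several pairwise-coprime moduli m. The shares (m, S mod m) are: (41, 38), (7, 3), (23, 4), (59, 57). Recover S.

323200

From S ≡ 38 (mod 41) write S = 38 + 41t. Substituting into S ≡ 3 (mod 7) gives 41t ≡ 0 (mod 7), and since 6⁻¹ ≡ 6 (mod 7), t ≡ 0. Hence S ≡ 38 + 41·0 = 38 (mod 287).
From S ≡ 38 (mod 287) write S = 38 + 287t. Substituting into S ≡ 4 (mod 23) gives 287t ≡ 12 (mod 23), and since 11⁻¹ ≡ 21 (mod 23), t ≡ 22. Hence S ≡ 38 + 287·22 = 6352 (mod 6601).
From S ≡ 6352 (mod 6601) write S = 6352 + 6601t. Substituting into S ≡ 57 (mod 59) gives 6601t ≡ 18 (mod 59), and since 52⁻¹ ≡ 42 (mod 59), t ≡ 48. Hence S ≡ 6352 + 6601·48 = 323200 (mod 389459).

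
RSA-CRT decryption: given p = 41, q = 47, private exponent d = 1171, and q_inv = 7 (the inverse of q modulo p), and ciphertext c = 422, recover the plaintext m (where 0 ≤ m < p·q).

1174

d_p = d mod (p−1) = 1171 mod 40 = 11; d_q = d mod (q−1) = 21.
m₁ = c^(d_p) mod p: c ≡ 12 (mod 41), and 12^11 mod 41 = 26.
m₂ = c^(d_q) mod q: c ≡ 46 (mod 47), and 46^21 mod 47 = 46.
h = q_inv·(m₁ − m₂) mod p = 7·(26 − 46) mod 41 = 24.
m = m₂ + h·q = 46 + 24·47 = 1174.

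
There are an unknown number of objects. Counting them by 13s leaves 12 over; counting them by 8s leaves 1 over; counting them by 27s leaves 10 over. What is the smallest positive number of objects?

2521

The moduli are pairwise coprime; M = 13·8·27 = 2808.
M/13 = 216; 216 ≡ 8 (mod 13); 8·5 ≡ 1, so inverse 5.
M/8 = 351; 351 ≡ 7 (mod 8); 7·7 ≡ 1, so inverse 7.
M/27 = 104; 104 ≡ 23 (mod 27); 23·20 ≡ 1, so inverse 20.
N ≡ 12·216·5 + 1·351·7 + 10·104·20 = 36217.
36217 mod 2808 = 2521.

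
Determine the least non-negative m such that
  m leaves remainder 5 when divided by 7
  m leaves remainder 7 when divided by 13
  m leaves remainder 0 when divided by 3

33

The moduli are pairwise coprime; N = 7·13·3 = 273.
N/7 = 39; 39 ≡ 4 (mod 7); 4·2 ≡ 1, so inverse 2.
N/13 = 21; 21 ≡ 8 (mod 13); 8·5 ≡ 1, so inverse 5.
N/3 = 91; 91 ≡ 1 (mod 3), inverse 1.
m ≡ 5·39·2 + 7·21·5 + 0·91·1 = 1125.
1125 mod 273 = 33.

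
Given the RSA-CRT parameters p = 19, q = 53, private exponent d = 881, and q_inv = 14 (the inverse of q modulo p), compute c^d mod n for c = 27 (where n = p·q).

962

d_p = d mod (p−1) = 881 mod 18 = 17; d_q = d mod (q−1) = 49.
m₁ = c^(d_p) mod p: c ≡ 8 (mod 19), and 8^17 mod 19 = 12.
m₂ = c^(d_q) mod q: c ≡ 27 (mod 53), and 27^49 mod 53 = 8.
h = q_inv·(m₁ − m₂) mod p = 14·(12 − 8) mod 19 = 18.
m = m₂ + h·q = 8 + 18·53 = 962.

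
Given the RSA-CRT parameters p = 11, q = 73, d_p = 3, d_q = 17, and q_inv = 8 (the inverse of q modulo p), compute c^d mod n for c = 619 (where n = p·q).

m₁ = c^(d_p) mod p: c ≡ 3 (mod 11), and 3^3 mod 11 = 5.
m₂ = c^(d_q) mod q: c ≡ 35 (mod 73), and 35^17 mod 73 = 25.
h = q_inv·(m₁ − m₂) mod p = 8·(5 − 25) mod 11 = 5.
m = m₂ + h·q = 25 + 5·73 = 390.

390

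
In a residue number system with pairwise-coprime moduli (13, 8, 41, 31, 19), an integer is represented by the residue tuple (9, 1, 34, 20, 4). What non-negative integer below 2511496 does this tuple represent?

2008665

Combine the congruences pairwise.
From x ≡ 9 (mod 13) write x = 9 + 13t. Substituting into x ≡ 1 (mod 8) gives 13t ≡ 0 (mod 8), and since 5⁻¹ ≡ 5 (mod 8), t ≡ 0. Hence x ≡ 9 + 13·0 = 9 (mod 104).
From x ≡ 9 (mod 104) write x = 9 + 104t. Substituting into x ≡ 34 (mod 41) gives 104t ≡ 25 (mod 41), and since 22⁻¹ ≡ 28 (mod 41), t ≡ 3. Hence x ≡ 9 + 104·3 = 321 (mod 4264).
From x ≡ 321 (mod 4264) write x = 321 + 4264t. Substituting into x ≡ 20 (mod 31) gives 4264t ≡ 9 (mod 31), and since 17⁻¹ ≡ 11 (mod 31), t ≡ 6. Hence x ≡ 321 + 4264·6 = 25905 (mod 132184).
From x ≡ 25905 (mod 132184) write x = 25905 + 132184t. Substituting into x ≡ 4 (mod 19) gives 132184t ≡ 15 (mod 19), and since 1⁻¹ ≡ 1 (mod 19), t ≡ 15. Hence x ≡ 25905 + 132184·15 = 2008665 (mod 2511496).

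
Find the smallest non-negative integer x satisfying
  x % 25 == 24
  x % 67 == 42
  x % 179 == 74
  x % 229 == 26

The moduli are pairwise coprime; N = 25·67·179·229 = 68659925.
N/25 = 2746397; 2746397 ≡ 22 (mod 25); 22·8 ≡ 1, so inverse 8.
N/67 = 1024775; 1024775 ≡ 10 (mod 67); 10·47 ≡ 1, so inverse 47.
N/179 = 383575; 383575 ≡ 157 (mod 179); 157·122 ≡ 1, so inverse 122.
N/229 = 299825; 299825 ≡ 64 (mod 229); 64·68 ≡ 1, so inverse 68.
x ≡ 24·2746397·8 + 42·1024775·47 + 74·383575·122 + 26·299825·68 = 6543219774.
6543219774 mod 68659925 = 20526899.

20526899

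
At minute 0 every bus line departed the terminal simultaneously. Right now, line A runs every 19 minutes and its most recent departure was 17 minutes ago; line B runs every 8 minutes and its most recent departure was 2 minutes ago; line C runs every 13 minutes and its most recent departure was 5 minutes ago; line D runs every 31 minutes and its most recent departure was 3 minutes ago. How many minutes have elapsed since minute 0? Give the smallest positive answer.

47650

From t ≡ 17 (mod 19) write t = 17 + 19s. Substituting into t ≡ 2 (mod 8) gives 19s ≡ 1 (mod 8), and since 3⁻¹ ≡ 3 (mod 8), s ≡ 3. Hence t ≡ 17 + 19·3 = 74 (mod 152).
From t ≡ 74 (mod 152) write t = 74 + 152s. Substituting into t ≡ 5 (mod 13) gives 152s ≡ 9 (mod 13), and since 9⁻¹ ≡ 3 (mod 13), s ≡ 1. Hence t ≡ 74 + 152·1 = 226 (mod 1976).
From t ≡ 226 (mod 1976) write t = 226 + 1976s. Substituting into t ≡ 3 (mod 31) gives 1976s ≡ 25 (mod 31), and since 23⁻¹ ≡ 27 (mod 31), s ≡ 24. Hence t ≡ 226 + 1976·24 = 47650 (mod 61256).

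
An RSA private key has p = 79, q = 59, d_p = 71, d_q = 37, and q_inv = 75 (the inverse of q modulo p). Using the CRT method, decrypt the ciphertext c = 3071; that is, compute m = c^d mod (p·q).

m₁ = c^(d_p) mod p: c ≡ 69 (mod 79), and 69^71 mod 79 = 61.
m₂ = c^(d_q) mod q: c ≡ 3 (mod 59), and 3^37 mod 59 = 12.
h = q_inv·(m₁ − m₂) mod p = 75·(61 − 12) mod 79 = 41.
m = m₂ + h·q = 12 + 41·59 = 2431.

2431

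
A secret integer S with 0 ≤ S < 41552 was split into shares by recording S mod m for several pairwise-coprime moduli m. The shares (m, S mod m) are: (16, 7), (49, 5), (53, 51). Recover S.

Combine the congruences pairwise.
From S ≡ 7 (mod 16) write S = 7 + 16t. Substituting into S ≡ 5 (mod 49) gives 16t ≡ 47 (mod 49), and since 16⁻¹ ≡ 46 (mod 49), t ≡ 6. Hence S ≡ 7 + 16·6 = 103 (mod 784).
From S ≡ 103 (mod 784) write S = 103 + 784t. Substituting into S ≡ 51 (mod 53) gives 784t ≡ 1 (mod 53), and since 42⁻¹ ≡ 24 (mod 53), t ≡ 24. Hence S ≡ 103 + 784·24 = 18919 (mod 41552).

18919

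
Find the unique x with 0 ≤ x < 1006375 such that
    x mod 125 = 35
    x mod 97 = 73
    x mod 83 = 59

The moduli are pairwise coprime; N = 125·97·83 = 1006375.
N/125 = 8051; 8051 ≡ 51 (mod 125); 51·76 ≡ 1, so inverse 76.
N/97 = 10375; 10375 ≡ 93 (mod 97); 93·24 ≡ 1, so inverse 24.
N/83 = 12125; 12125 ≡ 7 (mod 83); 7·12 ≡ 1, so inverse 12.
x ≡ 35·8051·76 + 73·10375·24 + 59·12125·12 = 48177160.
48177160 mod 1006375 = 877535.

877535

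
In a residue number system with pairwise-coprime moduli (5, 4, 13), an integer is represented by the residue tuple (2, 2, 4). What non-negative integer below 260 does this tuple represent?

82

From x ≡ 2 (mod 5) write x = 2 + 5t. Substituting into x ≡ 2 (mod 4) gives 5t ≡ 0 (mod 4), and since 1⁻¹ ≡ 1 (mod 4), t ≡ 0. Hence x ≡ 2 + 5·0 = 2 (mod 20).
From x ≡ 2 (mod 20) write x = 2 + 20t. Substituting into x ≡ 4 (mod 13) gives 20t ≡ 2 (mod 13), and since 7⁻¹ ≡ 2 (mod 13), t ≡ 4. Hence x ≡ 2 + 20·4 = 82 (mod 260).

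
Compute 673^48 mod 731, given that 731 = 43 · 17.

613

Mod 43: 673 ≡ 28; by Fermat, exponent reduces to 48 mod 42 = 6; 28^6 ≡ 11 (mod 43).
Mod 17: 673 ≡ 10; since 16 | 48, by Fermat 10^48 ≡ 1 (mod 17).
Combine by CRT: x ≡ 11 (mod 43), x ≡ 1 (mod 17) ⇒ x ≡ 613 (mod 731).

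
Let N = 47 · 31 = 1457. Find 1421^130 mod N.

98

Mod 47: 1421 ≡ 11; by Fermat, exponent reduces to 130 mod 46 = 38; 11^38 ≡ 4 (mod 47).
Mod 31: 1421 ≡ 26; by Fermat, exponent reduces to 130 mod 30 = 10; 26^10 ≡ 5 (mod 31).
Combine by CRT: x ≡ 4 (mod 47), x ≡ 5 (mod 31) ⇒ x ≡ 98 (mod 1457).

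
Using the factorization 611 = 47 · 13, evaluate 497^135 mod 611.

Mod 47: 497 ≡ 27; by Fermat, exponent reduces to 135 mod 46 = 43; 27^43 ≡ 14 (mod 47).
Mod 13: 497 ≡ 3; by Fermat, exponent reduces to 135 mod 12 = 3; 3^3 ≡ 1 (mod 13).
Combine by CRT: x ≡ 14 (mod 47), x ≡ 1 (mod 13) ⇒ x ≡ 14 (mod 611).

14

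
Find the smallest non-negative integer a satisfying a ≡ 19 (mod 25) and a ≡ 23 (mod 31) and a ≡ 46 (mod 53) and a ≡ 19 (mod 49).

427544

The moduli are pairwise coprime; N = 25·31·53·49 = 2012675.
N/25 = 80507; 80507 ≡ 7 (mod 25); 7·18 ≡ 1, so inverse 18.
N/31 = 64925; 64925 ≡ 11 (mod 31); 11·17 ≡ 1, so inverse 17.
N/53 = 37975; 37975 ≡ 27 (mod 53); 27·2 ≡ 1, so inverse 2.
N/49 = 41075; 41075 ≡ 13 (mod 49); 13·34 ≡ 1, so inverse 34.
a ≡ 19·80507·18 + 23·64925·17 + 46·37975·2 + 19·41075·34 = 82947219.
82947219 mod 2012675 = 427544.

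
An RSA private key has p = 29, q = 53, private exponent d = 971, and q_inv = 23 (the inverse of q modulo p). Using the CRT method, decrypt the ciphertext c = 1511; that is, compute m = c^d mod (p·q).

1381

d_p = d mod (p−1) = 971 mod 28 = 19; d_q = d mod (q−1) = 35.
m₁ = c^(d_p) mod p: c ≡ 3 (mod 29), and 3^19 mod 29 = 18.
m₂ = c^(d_q) mod q: c ≡ 27 (mod 53), and 27^35 mod 53 = 3.
h = q_inv·(m₁ − m₂) mod p = 23·(18 − 3) mod 29 = 26.
m = m₂ + h·q = 3 + 26·53 = 1381.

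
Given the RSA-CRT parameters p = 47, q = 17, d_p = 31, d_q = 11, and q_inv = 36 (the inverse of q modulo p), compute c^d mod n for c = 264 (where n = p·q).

644

m₁ = c^(d_p) mod p: c ≡ 29 (mod 47), and 29^31 mod 47 = 33.
m₂ = c^(d_q) mod q: c ≡ 9 (mod 17), and 9^11 mod 17 = 15.
h = q_inv·(m₁ − m₂) mod p = 36·(33 − 15) mod 47 = 37.
m = m₂ + h·q = 15 + 37·17 = 644.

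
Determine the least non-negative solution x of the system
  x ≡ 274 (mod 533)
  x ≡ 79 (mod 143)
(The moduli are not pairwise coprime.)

2939

gcd(533, 143) = 13 and 13 | (79 − 274), so the pair is consistent; merging gives x ≡ 2939 (mod 5863), where 5863 = lcm(533, 143).
The solution is unique modulo lcm(533, 143) = 5863.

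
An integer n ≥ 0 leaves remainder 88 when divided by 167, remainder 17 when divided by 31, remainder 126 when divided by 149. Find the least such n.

94443

The moduli are pairwise coprime; M = 167·31·149 = 771373.
M/167 = 4619; 4619 ≡ 110 (mod 167); 110·41 ≡ 1, so inverse 41.
M/31 = 24883; 24883 ≡ 21 (mod 31); 21·3 ≡ 1, so inverse 3.
M/149 = 5177; 5177 ≡ 111 (mod 149); 111·98 ≡ 1, so inverse 98.
n ≡ 88·4619·41 + 17·24883·3 + 126·5177·98 = 81859981.
81859981 mod 771373 = 94443.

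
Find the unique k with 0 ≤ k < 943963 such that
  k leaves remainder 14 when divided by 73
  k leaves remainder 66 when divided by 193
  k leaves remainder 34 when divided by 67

The moduli are pairwise coprime; N = 73·193·67 = 943963.
N/73 = 12931; 12931 ≡ 10 (mod 73); 10·22 ≡ 1, so inverse 22.
N/193 = 4891; 4891 ≡ 66 (mod 193); 66·155 ≡ 1, so inverse 155.
N/67 = 14089; 14089 ≡ 19 (mod 67); 19·60 ≡ 1, so inverse 60.
k ≡ 14·12931·22 + 66·4891·155 + 34·14089·60 = 82759238.
82759238 mod 943963 = 634457.

634457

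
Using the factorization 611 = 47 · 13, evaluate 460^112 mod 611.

Mod 47: 460 ≡ 37; by Fermat, exponent reduces to 112 mod 46 = 20; 37^20 ≡ 18 (mod 47).
Mod 13: 460 ≡ 5; by Fermat, exponent reduces to 112 mod 12 = 4; 5^4 ≡ 1 (mod 13).
Combine by CRT: x ≡ 18 (mod 47), x ≡ 1 (mod 13) ⇒ x ≡ 300 (mod 611).

300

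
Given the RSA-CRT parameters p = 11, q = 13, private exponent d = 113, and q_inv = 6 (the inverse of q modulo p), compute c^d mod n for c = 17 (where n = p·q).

62

d_p = d mod (p−1) = 113 mod 10 = 3; d_q = d mod (q−1) = 5.
m₁ = c^(d_p) mod p: c ≡ 6 (mod 11), and 6^3 mod 11 = 7.
m₂ = c^(d_q) mod q: c ≡ 4 (mod 13), and 4^5 mod 13 = 10.
h = q_inv·(m₁ − m₂) mod p = 6·(7 − 10) mod 11 = 4.
m = m₂ + h·q = 10 + 4·13 = 62.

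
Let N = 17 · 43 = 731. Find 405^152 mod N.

67

Mod 17: 405 ≡ 14; by Fermat, exponent reduces to 152 mod 16 = 8; 14^8 ≡ 16 (mod 17).
Mod 43: 405 ≡ 18; by Fermat, exponent reduces to 152 mod 42 = 26; 18^26 ≡ 24 (mod 43).
Combine by CRT: x ≡ 16 (mod 17), x ≡ 24 (mod 43) ⇒ x ≡ 67 (mod 731).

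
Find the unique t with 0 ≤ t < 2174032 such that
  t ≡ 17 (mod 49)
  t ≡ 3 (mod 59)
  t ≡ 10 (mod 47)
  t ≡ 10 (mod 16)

1573946

From t ≡ 17 (mod 49) write t = 17 + 49s. Substituting into t ≡ 3 (mod 59) gives 49s ≡ 45 (mod 59), and since 49⁻¹ ≡ 53 (mod 59), s ≡ 25. Hence t ≡ 17 + 49·25 = 1242 (mod 2891).
From t ≡ 1242 (mod 2891) write t = 1242 + 2891s. Substituting into t ≡ 10 (mod 47) gives 2891s ≡ 37 (mod 47), and since 24⁻¹ ≡ 2 (mod 47), s ≡ 27. Hence t ≡ 1242 + 2891·27 = 79299 (mod 135877).
From t ≡ 79299 (mod 135877) write t = 79299 + 135877s. Substituting into t ≡ 10 (mod 16) gives 135877s ≡ 7 (mod 16), and since 5⁻¹ ≡ 13 (mod 16), s ≡ 11. Hence t ≡ 79299 + 135877·11 = 1573946 (mod 2174032).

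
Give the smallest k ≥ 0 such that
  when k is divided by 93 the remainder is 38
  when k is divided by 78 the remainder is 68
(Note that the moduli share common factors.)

gcd(93, 78) = 3 and 3 | (68 − 38), so the pair is consistent; merging gives k ≡ 224 (mod 2418), where 2418 = lcm(93, 78).
The solution is unique modulo lcm(93, 78) = 2418.

224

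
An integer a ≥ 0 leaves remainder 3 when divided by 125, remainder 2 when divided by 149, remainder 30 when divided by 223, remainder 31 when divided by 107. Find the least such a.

1840003

The moduli are pairwise coprime; N = 125·149·223·107 = 444411125.
N/125 = 3555289; 3555289 ≡ 39 (mod 125); 39·109 ≡ 1, so inverse 109.
N/149 = 2982625; 2982625 ≡ 92 (mod 149); 92·115 ≡ 1, so inverse 115.
N/223 = 1992875; 1992875 ≡ 147 (mod 223); 147·44 ≡ 1, so inverse 44.
N/107 = 4153375; 4153375 ≡ 63 (mod 107); 63·17 ≡ 1, so inverse 17.
a ≡ 3·3555289·109 + 2·2982625·115 + 30·1992875·44 + 31·4153375·17 = 6668006878.
6668006878 mod 444411125 = 1840003.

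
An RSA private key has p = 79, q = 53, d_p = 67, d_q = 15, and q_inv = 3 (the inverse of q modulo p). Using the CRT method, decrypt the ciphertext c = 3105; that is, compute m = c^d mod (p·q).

4132

m₁ = c^(d_p) mod p: c ≡ 24 (mod 79), and 24^67 mod 79 = 24.
m₂ = c^(d_q) mod q: c ≡ 31 (mod 53), and 31^15 mod 53 = 51.
h = q_inv·(m₁ − m₂) mod p = 3·(24 − 51) mod 79 = 77.
m = m₂ + h·q = 51 + 77·53 = 4132.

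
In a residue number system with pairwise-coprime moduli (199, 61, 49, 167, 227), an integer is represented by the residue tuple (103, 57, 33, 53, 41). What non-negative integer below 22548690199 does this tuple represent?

The moduli are pairwise coprime; N = 199·61·49·167·227 = 22548690199.
N/199 = 113310001; 113310001 ≡ 197 (mod 199); 197·99 ≡ 1, so inverse 99.
N/61 = 369650659; 369650659 ≡ 53 (mod 61); 53·38 ≡ 1, so inverse 38.
N/49 = 460177351; 460177351 ≡ 25 (mod 49); 25·2 ≡ 1, so inverse 2.
N/167 = 135022097; 135022097 ≡ 92 (mod 167); 92·118 ≡ 1, so inverse 118.
N/227 = 99333437; 99333437 ≡ 53 (mod 227); 53·30 ≡ 1, so inverse 30.
x ≡ 103·113310001·99 + 57·369650659·38 + 33·460177351·2 + 53·135022097·118 + 41·99333437·30 = 2953065434905.
2953065434905 mod 22548690199 = 21735709035.

21735709035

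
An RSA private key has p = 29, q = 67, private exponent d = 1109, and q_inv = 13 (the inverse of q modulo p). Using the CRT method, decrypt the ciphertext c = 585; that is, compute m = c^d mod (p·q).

1227

d_p = d mod (p−1) = 1109 mod 28 = 17; d_q = d mod (q−1) = 53.
m₁ = c^(d_p) mod p: c ≡ 5 (mod 29), and 5^17 mod 29 = 9.
m₂ = c^(d_q) mod q: c ≡ 49 (mod 67), and 49^53 mod 67 = 21.
h = q_inv·(m₁ − m₂) mod p = 13·(9 − 21) mod 29 = 18.
m = m₂ + h·q = 21 + 18·67 = 1227.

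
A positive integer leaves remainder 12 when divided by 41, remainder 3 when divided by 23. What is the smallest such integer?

463

From t ≡ 12 (mod 41) write t = 12 + 41s. Substituting into t ≡ 3 (mod 23) gives 41s ≡ 14 (mod 23), and since 18⁻¹ ≡ 9 (mod 23), s ≡ 11. Hence t ≡ 12 + 41·11 = 463 (mod 943).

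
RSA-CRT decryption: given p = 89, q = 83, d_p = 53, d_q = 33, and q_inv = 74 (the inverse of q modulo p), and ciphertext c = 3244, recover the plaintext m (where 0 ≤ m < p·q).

m₁ = c^(d_p) mod p: c ≡ 40 (mod 89), and 40^53 mod 89 = 17.
m₂ = c^(d_q) mod q: c ≡ 7 (mod 83), and 7^33 mod 83 = 30.
h = q_inv·(m₁ − m₂) mod p = 74·(17 − 30) mod 89 = 17.
m = m₂ + h·q = 30 + 17·83 = 1441.

1441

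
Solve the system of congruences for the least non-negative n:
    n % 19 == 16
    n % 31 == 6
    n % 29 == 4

8965

The moduli are pairwise coprime; M = 19·31·29 = 17081.
M/19 = 899; 899 ≡ 6 (mod 19); 6·16 ≡ 1, so inverse 16.
M/31 = 551; 551 ≡ 24 (mod 31); 24·22 ≡ 1, so inverse 22.
M/29 = 589; 589 ≡ 9 (mod 29); 9·13 ≡ 1, so inverse 13.
n ≡ 16·899·16 + 6·551·22 + 4·589·13 = 333504.
333504 mod 17081 = 8965.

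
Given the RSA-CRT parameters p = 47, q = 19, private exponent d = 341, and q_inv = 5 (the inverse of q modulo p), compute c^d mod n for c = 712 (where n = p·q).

d_p = d mod (p−1) = 341 mod 46 = 19; d_q = d mod (q−1) = 17.
m₁ = c^(d_p) mod p: c ≡ 7 (mod 47), and 7^19 mod 47 = 12.
m₂ = c^(d_q) mod q: c ≡ 9 (mod 19), and 9^17 mod 19 = 17.
h = q_inv·(m₁ − m₂) mod p = 5·(12 − 17) mod 47 = 22.
m = m₂ + h·q = 17 + 22·19 = 435.

435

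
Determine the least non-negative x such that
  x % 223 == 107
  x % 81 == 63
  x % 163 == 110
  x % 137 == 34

Combine the congruences pairwise.
From x ≡ 107 (mod 223) write x = 107 + 223t. Substituting into x ≡ 63 (mod 81) gives 223t ≡ 37 (mod 81), and since 61⁻¹ ≡ 4 (mod 81), t ≡ 67. Hence x ≡ 107 + 223·67 = 15048 (mod 18063).
From x ≡ 15048 (mod 18063) write x = 15048 + 18063t. Substituting into x ≡ 110 (mod 163) gives 18063t ≡ 58 (mod 163), and since 133⁻¹ ≡ 38 (mod 163), t ≡ 85. Hence x ≡ 15048 + 18063·85 = 1550403 (mod 2944269).
From x ≡ 1550403 (mod 2944269) write x = 1550403 + 2944269t. Substituting into x ≡ 34 (mod 137) gives 2944269t ≡ 60 (mod 137), and since 2⁻¹ ≡ 69 (mod 137), t ≡ 30. Hence x ≡ 1550403 + 2944269·30 = 89878473 (mod 403364853).

89878473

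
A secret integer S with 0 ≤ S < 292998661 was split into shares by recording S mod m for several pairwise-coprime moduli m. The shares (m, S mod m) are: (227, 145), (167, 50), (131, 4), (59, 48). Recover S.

From S ≡ 145 (mod 227) write S = 145 + 227t. Substituting into S ≡ 50 (mod 167) gives 227t ≡ 72 (mod 167), and since 60⁻¹ ≡ 103 (mod 167), t ≡ 68. Hence S ≡ 145 + 227·68 = 15581 (mod 37909).
From S ≡ 15581 (mod 37909) write S = 15581 + 37909t. Substituting into S ≡ 4 (mod 131) gives 37909t ≡ 12 (mod 131), and since 50⁻¹ ≡ 76 (mod 131), t ≡ 126. Hence S ≡ 15581 + 37909·126 = 4792115 (mod 4966079).
From S ≡ 4792115 (mod 4966079) write S = 4792115 + 4966079t. Substituting into S ≡ 48 (mod 59) gives 4966079t ≡ 31 (mod 59), and since 49⁻¹ ≡ 53 (mod 59), t ≡ 50. Hence S ≡ 4792115 + 4966079·50 = 253096065 (mod 292998661).

253096065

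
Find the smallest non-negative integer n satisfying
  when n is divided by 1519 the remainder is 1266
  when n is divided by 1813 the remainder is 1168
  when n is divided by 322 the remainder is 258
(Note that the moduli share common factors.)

gcd(1519, 1813) = 49 and 49 | (1168 − 1266), so the pair is consistent; merging gives n ≡ 39241 (mod 56203), where 56203 = lcm(1519, 1813).
gcd(56203, 322) = 7 and 7 | (258 − 39241), so the pair is consistent; merging gives n ≡ 1893940 (mod 2585338), where 2585338 = lcm(56203, 322).
The solution is unique modulo lcm(1519, 1813, 322) = 2585338.

1893940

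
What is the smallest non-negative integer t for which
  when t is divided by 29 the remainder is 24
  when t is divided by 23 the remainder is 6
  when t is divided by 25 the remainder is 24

7274

The moduli are pairwise coprime; N = 29·23·25 = 16675.
N/29 = 575; 575 ≡ 24 (mod 29); 24·23 ≡ 1, so inverse 23.
N/23 = 725; 725 ≡ 12 (mod 23); 12·2 ≡ 1, so inverse 2.
N/25 = 667; 667 ≡ 17 (mod 25); 17·3 ≡ 1, so inverse 3.
t ≡ 24·575·23 + 6·725·2 + 24·667·3 = 374124.
374124 mod 16675 = 7274.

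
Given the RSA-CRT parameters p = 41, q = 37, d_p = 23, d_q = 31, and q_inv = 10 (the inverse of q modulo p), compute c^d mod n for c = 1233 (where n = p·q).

793

m₁ = c^(d_p) mod p: c ≡ 3 (mod 41), and 3^23 mod 41 = 14.
m₂ = c^(d_q) mod q: c ≡ 12 (mod 37), and 12^31 mod 37 = 16.
h = q_inv·(m₁ − m₂) mod p = 10·(14 − 16) mod 41 = 21.
m = m₂ + h·q = 16 + 21·37 = 793.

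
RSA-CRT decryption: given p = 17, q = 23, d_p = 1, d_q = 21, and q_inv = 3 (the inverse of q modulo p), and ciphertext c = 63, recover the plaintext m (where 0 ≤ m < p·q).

m₁ = c^(d_p) mod p: c ≡ 12 (mod 17), and 12^1 mod 17 = 12.
m₂ = c^(d_q) mod q: c ≡ 17 (mod 23), and 17^21 mod 23 = 19.
h = q_inv·(m₁ − m₂) mod p = 3·(12 − 19) mod 17 = 13.
m = m₂ + h·q = 19 + 13·23 = 318.

318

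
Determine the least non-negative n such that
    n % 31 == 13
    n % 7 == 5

Combine the congruences pairwise.
From n ≡ 13 (mod 31) write n = 13 + 31t. Substituting into n ≡ 5 (mod 7) gives 31t ≡ 6 (mod 7), and since 3⁻¹ ≡ 5 (mod 7), t ≡ 2. Hence n ≡ 13 + 31·2 = 75 (mod 217).

75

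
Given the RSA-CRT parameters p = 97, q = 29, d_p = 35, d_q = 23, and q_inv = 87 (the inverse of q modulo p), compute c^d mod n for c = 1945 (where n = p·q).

10

m₁ = c^(d_p) mod p: c ≡ 5 (mod 97), and 5^35 mod 97 = 10.
m₂ = c^(d_q) mod q: c ≡ 2 (mod 29), and 2^23 mod 29 = 10.
h = q_inv·(m₁ − m₂) mod p = 87·(10 − 10) mod 97 = 0.
m = m₂ + h·q = 10 + 0·29 = 10.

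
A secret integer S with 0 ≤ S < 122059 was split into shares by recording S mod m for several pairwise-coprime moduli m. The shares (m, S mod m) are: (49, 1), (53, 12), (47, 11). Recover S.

69336

From S ≡ 1 (mod 49) write S = 1 + 49t. Substituting into S ≡ 12 (mod 53) gives 49t ≡ 11 (mod 53), and since 49⁻¹ ≡ 13 (mod 53), t ≡ 37. Hence S ≡ 1 + 49·37 = 1814 (mod 2597).
From S ≡ 1814 (mod 2597) write S = 1814 + 2597t. Substituting into S ≡ 11 (mod 47) gives 2597t ≡ 30 (mod 47), and since 12⁻¹ ≡ 4 (mod 47), t ≡ 26. Hence S ≡ 1814 + 2597·26 = 69336 (mod 122059).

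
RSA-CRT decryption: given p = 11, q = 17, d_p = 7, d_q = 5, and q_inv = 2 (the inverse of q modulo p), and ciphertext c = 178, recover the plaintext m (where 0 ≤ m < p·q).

128

m₁ = c^(d_p) mod p: c ≡ 2 (mod 11), and 2^7 mod 11 = 7.
m₂ = c^(d_q) mod q: c ≡ 8 (mod 17), and 8^5 mod 17 = 9.
h = q_inv·(m₁ − m₂) mod p = 2·(7 − 9) mod 11 = 7.
m = m₂ + h·q = 9 + 7·17 = 128.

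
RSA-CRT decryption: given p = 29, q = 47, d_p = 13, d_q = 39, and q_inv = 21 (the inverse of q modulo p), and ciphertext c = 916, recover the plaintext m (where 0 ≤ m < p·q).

1235

m₁ = c^(d_p) mod p: c ≡ 17 (mod 29), and 17^13 mod 29 = 17.
m₂ = c^(d_q) mod q: c ≡ 23 (mod 47), and 23^39 mod 47 = 13.
h = q_inv·(m₁ − m₂) mod p = 21·(17 − 13) mod 29 = 26.
m = m₂ + h·q = 13 + 26·47 = 1235.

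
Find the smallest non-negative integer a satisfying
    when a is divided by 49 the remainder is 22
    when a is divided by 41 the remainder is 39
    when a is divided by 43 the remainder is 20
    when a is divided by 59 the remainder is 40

Combine the congruences pairwise.
From a ≡ 22 (mod 49) write a = 22 + 49t. Substituting into a ≡ 39 (mod 41) gives 49t ≡ 17 (mod 41), and since 8⁻¹ ≡ 36 (mod 41), t ≡ 38. Hence a ≡ 22 + 49·38 = 1884 (mod 2009).
From a ≡ 1884 (mod 2009) write a = 1884 + 2009t. Substituting into a ≡ 20 (mod 43) gives 2009t ≡ 28 (mod 43), and since 31⁻¹ ≡ 25 (mod 43), t ≡ 12. Hence a ≡ 1884 + 2009·12 = 25992 (mod 86387).
From a ≡ 25992 (mod 86387) write a = 25992 + 86387t. Substituting into a ≡ 40 (mod 59) gives 86387t ≡ 8 (mod 59), and since 11⁻¹ ≡ 43 (mod 59), t ≡ 49. Hence a ≡ 25992 + 86387·49 = 4258955 (mod 5096833).

4258955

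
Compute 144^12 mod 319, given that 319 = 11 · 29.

1

Mod 11: 144 ≡ 1; by Fermat, exponent reduces to 12 mod 10 = 2; 1^2 ≡ 1 (mod 11).
Mod 29: 144 ≡ 28; 28^12 ≡ 1 (mod 29).
Combine by CRT: x ≡ 1 (mod 11), x ≡ 1 (mod 29) ⇒ x ≡ 1 (mod 319).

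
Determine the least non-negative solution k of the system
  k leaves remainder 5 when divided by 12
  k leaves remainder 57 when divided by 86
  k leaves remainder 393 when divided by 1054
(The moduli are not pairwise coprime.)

gcd(12, 86) = 2 and 2 | (57 − 5), so the pair is consistent; merging gives k ≡ 401 (mod 516), where 516 = lcm(12, 86).
gcd(516, 1054) = 2 and 2 | (393 − 401), so the pair is consistent; merging gives k ≡ 198545 (mod 271932), where 271932 = lcm(516, 1054).
The solution is unique modulo lcm(12, 86, 1054) = 271932.

198545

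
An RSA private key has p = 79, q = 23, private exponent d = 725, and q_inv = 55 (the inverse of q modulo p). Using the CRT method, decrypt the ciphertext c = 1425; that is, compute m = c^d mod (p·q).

390

d_p = d mod (p−1) = 725 mod 78 = 23; d_q = d mod (q−1) = 21.
m₁ = c^(d_p) mod p: c ≡ 3 (mod 79), and 3^23 mod 79 = 74.
m₂ = c^(d_q) mod q: c ≡ 22 (mod 23), and 22^21 mod 23 = 22.
h = q_inv·(m₁ − m₂) mod p = 55·(74 − 22) mod 79 = 16.
m = m₂ + h·q = 22 + 16·23 = 390.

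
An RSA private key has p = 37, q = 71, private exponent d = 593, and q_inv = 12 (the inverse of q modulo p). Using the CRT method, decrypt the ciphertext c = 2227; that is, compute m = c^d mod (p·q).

d_p = d mod (p−1) = 593 mod 36 = 17; d_q = d mod (q−1) = 33.
m₁ = c^(d_p) mod p: c ≡ 7 (mod 37), and 7^17 mod 37 = 16.
m₂ = c^(d_q) mod q: c ≡ 26 (mod 71), and 26^33 mod 71 = 23.
h = q_inv·(m₁ − m₂) mod p = 12·(16 − 23) mod 37 = 27.
m = m₂ + h·q = 23 + 27·71 = 1940.

1940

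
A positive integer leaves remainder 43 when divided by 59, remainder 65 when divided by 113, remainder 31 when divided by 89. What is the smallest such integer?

443251

Combine the congruences pairwise.
From N ≡ 43 (mod 59) write N = 43 + 59t. Substituting into N ≡ 65 (mod 113) gives 59t ≡ 22 (mod 113), and since 59⁻¹ ≡ 23 (mod 113), t ≡ 54. Hence N ≡ 43 + 59·54 = 3229 (mod 6667).
From N ≡ 3229 (mod 6667) write N = 3229 + 6667t. Substituting into N ≡ 31 (mod 89) gives 6667t ≡ 6 (mod 89), and since 81⁻¹ ≡ 11 (mod 89), t ≡ 66. Hence N ≡ 3229 + 6667·66 = 443251 (mod 593363).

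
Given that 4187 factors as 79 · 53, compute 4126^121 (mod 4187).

1881

Mod 79: 4126 ≡ 18; by Fermat, exponent reduces to 121 mod 78 = 43; 18^43 ≡ 64 (mod 79).
Mod 53: 4126 ≡ 45; by Fermat, exponent reduces to 121 mod 52 = 17; 45^17 ≡ 26 (mod 53).
Combine by CRT: x ≡ 64 (mod 79), x ≡ 26 (mod 53) ⇒ x ≡ 1881 (mod 4187).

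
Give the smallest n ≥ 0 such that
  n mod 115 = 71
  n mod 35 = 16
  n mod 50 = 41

gcd(115, 35) = 5 and 5 | (16 − 71), so the pair is consistent; merging gives n ≡ 646 (mod 805), where 805 = lcm(115, 35).
gcd(805, 50) = 5 and 5 | (41 − 646), so the pair is consistent; merging gives n ≡ 7891 (mod 8050), where 8050 = lcm(805, 50).
The solution is unique modulo lcm(115, 35, 50) = 8050.

7891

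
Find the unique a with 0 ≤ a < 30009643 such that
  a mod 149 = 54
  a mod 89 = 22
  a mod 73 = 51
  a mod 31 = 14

21873552

From a ≡ 54 (mod 149) write a = 54 + 149t. Substituting into a ≡ 22 (mod 89) gives 149t ≡ 57 (mod 89), and since 60⁻¹ ≡ 46 (mod 89), t ≡ 41. Hence a ≡ 54 + 149·41 = 6163 (mod 13261).
From a ≡ 6163 (mod 13261) write a = 6163 + 13261t. Substituting into a ≡ 51 (mod 73) gives 13261t ≡ 20 (mod 73), and since 48⁻¹ ≡ 35 (mod 73), t ≡ 43. Hence a ≡ 6163 + 13261·43 = 576386 (mod 968053).
From a ≡ 576386 (mod 968053) write a = 576386 + 968053t. Substituting into a ≡ 14 (mod 31) gives 968053t ≡ 11 (mod 31), and since 16⁻¹ ≡ 2 (mod 31), t ≡ 22. Hence a ≡ 576386 + 968053·22 = 21873552 (mod 30009643).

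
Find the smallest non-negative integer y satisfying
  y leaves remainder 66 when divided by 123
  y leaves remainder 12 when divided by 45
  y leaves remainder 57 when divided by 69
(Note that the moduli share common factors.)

5232

gcd(123, 45) = 3 and 3 | (12 − 66), so the pair is consistent; merging gives y ≡ 1542 (mod 1845), where 1845 = lcm(123, 45).
gcd(1845, 69) = 3 and 3 | (57 − 1542), so the pair is consistent; merging gives y ≡ 5232 (mod 42435), where 42435 = lcm(1845, 69).
The solution is unique modulo lcm(123, 45, 69) = 42435.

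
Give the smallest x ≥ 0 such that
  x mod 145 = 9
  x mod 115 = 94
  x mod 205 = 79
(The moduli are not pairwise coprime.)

99914

Combine the congruences pairwise.
gcd(145, 115) = 5 and 5 | (94 − 9), so the pair is consistent; merging gives x ≡ 3199 (mod 3335), where 3335 = lcm(145, 115).
gcd(3335, 205) = 5 and 5 | (79 − 3199), so the pair is consistent; merging gives x ≡ 99914 (mod 136735), where 136735 = lcm(3335, 205).
The solution is unique modulo lcm(145, 115, 205) = 136735.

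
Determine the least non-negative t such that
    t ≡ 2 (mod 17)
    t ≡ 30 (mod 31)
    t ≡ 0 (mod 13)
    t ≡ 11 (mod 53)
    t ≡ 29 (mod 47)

Combine the congruences pairwise.
From t ≡ 2 (mod 17) write t = 2 + 17s. Substituting into t ≡ 30 (mod 31) gives 17s ≡ 28 (mod 31), and since 17⁻¹ ≡ 11 (mod 31), s ≡ 29. Hence t ≡ 2 + 17·29 = 495 (mod 527).
From t ≡ 495 (mod 527) write t = 495 + 527s. Substituting into t ≡ 0 (mod 13) gives 527s ≡ 12 (mod 13), and since 7⁻¹ ≡ 2 (mod 13), s ≡ 11. Hence t ≡ 495 + 527·11 = 6292 (mod 6851).
From t ≡ 6292 (mod 6851) write t = 6292 + 6851s. Substituting into t ≡ 11 (mod 53) gives 6851s ≡ 26 (mod 53), and since 14⁻¹ ≡ 19 (mod 53), s ≡ 17. Hence t ≡ 6292 + 6851·17 = 122759 (mod 363103).
From t ≡ 122759 (mod 363103) write t = 122759 + 363103s. Substituting into t ≡ 29 (mod 47) gives 363103s ≡ 34 (mod 47), and since 28⁻¹ ≡ 42 (mod 47), s ≡ 18. Hence t ≡ 122759 + 363103·18 = 6658613 (mod 17065841).

6658613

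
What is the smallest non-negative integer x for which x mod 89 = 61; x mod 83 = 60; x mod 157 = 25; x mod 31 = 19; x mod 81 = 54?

580705659

Combine the congruences pairwise.
From x ≡ 61 (mod 89) write x = 61 + 89t. Substituting into x ≡ 60 (mod 83) gives 89t ≡ 82 (mod 83), and since 6⁻¹ ≡ 14 (mod 83), t ≡ 69. Hence x ≡ 61 + 89·69 = 6202 (mod 7387).
From x ≡ 6202 (mod 7387) write x = 6202 + 7387t. Substituting into x ≡ 25 (mod 157) gives 7387t ≡ 103 (mod 157), and since 8⁻¹ ≡ 59 (mod 157), t ≡ 111. Hence x ≡ 6202 + 7387·111 = 826159 (mod 1159759).
From x ≡ 826159 (mod 1159759) write x = 826159 + 1159759t. Substituting into x ≡ 19 (mod 31) gives 1159759t ≡ 10 (mod 31), and since 18⁻¹ ≡ 19 (mod 31), t ≡ 4. Hence x ≡ 826159 + 1159759·4 = 5465195 (mod 35952529).
From x ≡ 5465195 (mod 35952529) write x = 5465195 + 35952529t. Substituting into x ≡ 54 (mod 81) gives 35952529t ≡ 10 (mod 81), and since 31⁻¹ ≡ 34 (mod 81), t ≡ 16. Hence x ≡ 5465195 + 35952529·16 = 580705659 (mod 2912154849).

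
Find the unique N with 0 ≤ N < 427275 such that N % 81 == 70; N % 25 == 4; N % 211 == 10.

The moduli are pairwise coprime; M = 81·25·211 = 427275.
M/81 = 5275; 5275 ≡ 10 (mod 81); 10·73 ≡ 1, so inverse 73.
M/25 = 17091; 17091 ≡ 16 (mod 25); 16·11 ≡ 1, so inverse 11.
M/211 = 2025; 2025 ≡ 126 (mod 211); 126·139 ≡ 1, so inverse 139.
N ≡ 70·5275·73 + 4·17091·11 + 10·2025·139 = 30522004.
30522004 mod 427275 = 185479.

185479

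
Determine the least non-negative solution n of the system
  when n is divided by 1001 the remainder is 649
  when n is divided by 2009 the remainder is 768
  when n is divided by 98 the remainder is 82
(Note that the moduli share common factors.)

253902

Combine the congruences pairwise.
gcd(1001, 2009) = 7 and 7 | (768 − 649), so the pair is consistent; merging gives n ≡ 253902 (mod 287287), where 287287 = lcm(1001, 2009).
gcd(287287, 98) = 49 and 49 | (82 − 253902), so the pair is consistent; merging gives n ≡ 253902 (mod 574574), where 574574 = lcm(287287, 98).
The solution is unique modulo lcm(1001, 2009, 98) = 574574.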